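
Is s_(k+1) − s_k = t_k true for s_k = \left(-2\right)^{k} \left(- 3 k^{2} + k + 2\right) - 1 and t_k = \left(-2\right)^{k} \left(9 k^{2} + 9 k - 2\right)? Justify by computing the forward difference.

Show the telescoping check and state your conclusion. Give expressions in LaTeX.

s_(k+1) = (-2)**(k + 1)*(k - 3*(k + 1)**2 + 3) - 1
s_(k+1) − s_k = (-2)**k*(9*k**2 + 9*k - 2)
(s_(k+1) − s_k) − t_k = 0

Valid — Δs_k = t_k.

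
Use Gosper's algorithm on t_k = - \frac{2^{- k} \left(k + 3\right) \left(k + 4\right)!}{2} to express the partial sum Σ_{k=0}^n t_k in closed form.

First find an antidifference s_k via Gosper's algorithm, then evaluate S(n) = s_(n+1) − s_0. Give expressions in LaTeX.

The ratio is (k + 4)*(k + 5)/(2*(k + 3)).
Normal form (A,B,C) = (k/2 + 5/2, 1, k + 3).
Key eq: (k/2 + 5/2)·f(k+1) = (1)·f(k) + (k + 3).
From deg A=1, deg B=0, deg C=1: d=0.
Solving with deg f ≤ 0: f(k) = 2.
So s_k = (B(k−1)f/C)·t_k = (2/(k + 3))·t_k = -factorial(k + 4)/2**k.
Verify: -(k + 3)*factorial(k + 4)/(2*2**k) matches t_k.
Evaluate: s_(n+1) = -2**(-n - 1)*factorial(n + 5); subtract s_(0) = -24 ⇒ S(n) = 24 - factorial(n + 5)/(2*2**n).

S(n) = 24 - \frac{2^{- n} \left(n + 5\right)!}{2}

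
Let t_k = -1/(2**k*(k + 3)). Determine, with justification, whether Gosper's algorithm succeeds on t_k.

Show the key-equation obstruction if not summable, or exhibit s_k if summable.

No — t_k has no hypergeometric antidifference.

Ratio r(k) = (k + 3)/(2*(k + 4)).
Take A(k)=k/2 + 3/2, B(k)=k + 4, C(k)=1.
Set up (k/2 + 3/2)·f(k+1) − (k + 3)·f(k) − (1) = 0.
From deg A=1, deg B=1, deg C=0: d=-1.
Bound -1 < 0, so the key equation has no polynomial solution.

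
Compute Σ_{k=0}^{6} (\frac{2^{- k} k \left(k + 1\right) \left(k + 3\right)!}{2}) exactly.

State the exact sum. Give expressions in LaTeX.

Σ = 141762

Compute t_(k+1)/t_k: get k/2 + 3 + 4/k.
Take A(k)=k/2 + 2, B(k)=1, C(k)=k**2 + k.
Need (k/2 + 2)·f(k+1) − (1)·f(k) = k**2 + k.
From deg A=1, deg B=0, deg C=2: d=1.
Coefficient equations give f(k) = 2*(k - 2).
Certificate R = B(k−1)f/C = 2*(k - 2)/(k*(k + 1)) gives s_k = (k - 2)*factorial(k + 3)/2**k.
s_(k+1) − s_k = k*(k + 1)*factorial(k + 3)/(2*2**k) = t_k.
Evaluate s at k=7 and k=0: 141750 and -12; difference 141762.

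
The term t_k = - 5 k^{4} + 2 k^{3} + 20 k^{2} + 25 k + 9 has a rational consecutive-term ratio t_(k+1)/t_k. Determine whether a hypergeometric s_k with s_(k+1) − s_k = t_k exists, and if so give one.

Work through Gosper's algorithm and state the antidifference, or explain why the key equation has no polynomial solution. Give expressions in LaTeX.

Compute t_(k+1)/t_k: get (5*k**4 + 18*k**3 + 4*k**2 - 51*k - 51)/(5*k**4 - 2*k**3 - 20*k**2 - 25*k - 9).
Gosper form: A/B · C(k+1)/C(k) with A=1, B=1, C=k**4 - 2*k**3/5 - 4*k**2 - 5*k - 9/5.
Set up (1)·f(k+1) − (1)·f(k) − (k**4 - 2*k**3/5 - 4*k**2 - 5*k - 9/5) = 0.
From deg A=0, deg B=0, deg C=4: d=5.
Solving with deg f ≤ 5: f(k) = k**2*(k**3 - 3*k**2 - 4*k - 3)/5.
Certificate R = B(k−1)f/C = k**2*(k**3 - 3*k**2 - 4*k - 3)/(5*k**4 - 2*k**3 - 20*k**2 - 25*k - 9) gives s_k = k**2*(-k**3 + 3*k**2 + 4*k + 3).
Check: Δs_k = -5*k**4 + 2*k**3 + 20*k**2 + 25*k + 9. ✓

s_k = k^{2} \left(- k^{3} + 3 k^{2} + 4 k + 3\right)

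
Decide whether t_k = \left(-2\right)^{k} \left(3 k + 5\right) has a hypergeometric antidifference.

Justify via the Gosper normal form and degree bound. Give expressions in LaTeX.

Yes. s_k = \left(-2\right)^{k} \left(- k - 1\right).

Step 1: r(k) = 2*(-3*k - 8)/(3*k + 5).
Take A(k)=-2, B(k)=1, C(k)=k + 5/3.
Key eq: (-2)·f(k+1) = (1)·f(k) + (k + 5/3).
From deg A=0, deg B=0, deg C=1: d=1.
Solving with deg f ≤ 1: f(k) = -(k + 1)/3.
R(k) = B(k−1)·f(k)/C(k) = -(k + 1)/(3*k + 5); s_k = R·t_k = (-2)**k*(-k - 1).
Δs = (-2)**k*(3*k + 5), as required.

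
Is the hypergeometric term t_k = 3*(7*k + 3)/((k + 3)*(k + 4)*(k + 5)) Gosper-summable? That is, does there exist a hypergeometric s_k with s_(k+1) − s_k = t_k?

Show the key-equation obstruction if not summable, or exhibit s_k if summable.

Step 1: r(k) = (k + 3)*(7*k + 10)/((k + 6)*(7*k + 3)).
Gosper form: A/B · C(k+1)/C(k) with A=k + 3, B=k + 6, C=k + 3/7.
Key eq: (k + 3)·f(k+1) = (k + 5)·f(k) + (k + 3/7).
Bound: deg f ≤ 2.
Solve for f: f(k) = k**2/7 (degree 2 ≤ 2).
Certificate R = B(k−1)f/C = k**2*(k + 5)/(7*k + 3) gives s_k = 3*k**2/((k + 3)*(k + 4)).
Δs = 3*(7*k + 3)/(k**3 + 12*k**2 + 47*k + 60), as required.

Yes. s_k = 3*k**2/((k + 3)*(k + 4)).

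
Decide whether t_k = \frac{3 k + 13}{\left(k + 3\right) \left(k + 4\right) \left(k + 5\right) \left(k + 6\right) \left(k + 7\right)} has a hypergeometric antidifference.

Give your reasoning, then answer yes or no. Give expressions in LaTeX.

Yes. s_k = \frac{k \left(k^{2} + 14 k + 63\right)}{90 \left(k^{3} + 14 k^{2} + 63 k + 90\right)}.

r(k) = (k + 3)*(3*k + 16)/((k + 8)*(3*k + 13)) after simplifying.
So A=k + 3 and B=k + 8, with C=k + 13/3.
Need (k + 3)·f(k+1) − (k + 7)·f(k) = k + 13/3.
Bound: deg f ≤ 4.
Coefficient equations give f(k) = k*(k + 4)*(k**2 + 14*k + 63)/270.
So s_k = (B(k−1)f/C)·t_k = (k*(k + 4)*(k + 7)*(k**2 + 14*k + 63)/(90*(3*k + 13)))·t_k = k*(k**2 + 14*k + 63)/(90*(k**3 + 14*k**2 + 63*k + 90)).
s_(k+1) − s_k = (3*k + 13)/(k**5 + 25*k**4 + 245*k**3 + 1175*k**2 + 2754*k + 2520) = t_k.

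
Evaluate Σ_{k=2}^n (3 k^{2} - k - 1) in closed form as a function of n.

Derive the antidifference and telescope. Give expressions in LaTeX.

Step 1: r(k) = (k - 3*(k + 1)**2 + 2)/(-3*k**2 + k + 1).
Gosper form: A/B · C(k+1)/C(k) with A=1, B=1, C=k**2 - k/3 - 1/3.
Set up (1)·f(k+1) − (1)·f(k) − (k**2 - k/3 - 1/3) = 0.
Degrees (0,0,2) ⇒ d ≤ 3.
A polynomial solution: f(k) = k**2*(k - 2)/3.
Then R = B(k−1)f/C = k**2*(k - 2)/(3*k**2 - k - 1), so s_k = R(k)·t_k = k**2*(k - 2).
Check: Δs_k = 3*k**2 - k - 1. ✓
s_(n+1) = n**3 + n**2 - n - 1 and s_(2) = 0, so S(n) = n**3 + n**2 - n - 1.

S(n) = n^{3} + n^{2} - n - 1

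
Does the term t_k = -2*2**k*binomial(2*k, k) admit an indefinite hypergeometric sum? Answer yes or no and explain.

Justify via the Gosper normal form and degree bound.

t_(k+1)/t_k = 4*(2*k + 1)/(k + 1).
Factor: A=8*k + 4; B=k + 1; C=1.
Set up (8*k + 4)·f(k+1) − (k)·f(k) − (1) = 0.
deg f ≤ -1 (via 1,1,0).
Bound -1 < 0, so the key equation has no polynomial solution.

No — negative degree bound, so no certificate f.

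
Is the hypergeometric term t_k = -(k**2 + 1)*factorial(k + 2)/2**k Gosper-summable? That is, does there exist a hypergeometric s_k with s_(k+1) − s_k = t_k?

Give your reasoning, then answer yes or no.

The ratio is (k + 3)*((k + 1)**2 + 1)/(2*(k**2 + 1)).
Normal form (A,B,C) = (k/2 + 3/2, 1, k**2 + 1).
Solve (k/2 + 3/2)·f(k+1) − (1)·f(k) = k**2 + 1.
deg f ≤ 1 (via 1,0,2).
Match coefficients ⇒ f(k) = 2*(k - 2).
So s_k = (B(k−1)f/C)·t_k = (2*(k - 2)/(k**2 + 1))·t_k = -2**(1 - k)*(k - 2)*factorial(k + 2).
Check: Δs_k = -(k**2 + 1)*factorial(k + 2)/2**k. ✓

Yes. s_k = -2**(1 - k)*(k - 2)*factorial(k + 2).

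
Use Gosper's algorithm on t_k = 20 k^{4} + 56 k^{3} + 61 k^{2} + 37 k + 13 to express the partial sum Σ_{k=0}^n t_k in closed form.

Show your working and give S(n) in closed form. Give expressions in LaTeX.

S(n) = 4 n^{5} + 24 n^{4} + 55 n^{3} + 63 n^{2} + 41 n + 13

Ratio r(k) = (20*k**4 + 136*k**3 + 349*k**2 + 407*k + 187)/(20*k**4 + 56*k**3 + 61*k**2 + 37*k + 13).
Factor: A=1; B=1; C=k**4 + 14*k**3/5 + 61*k**2/20 + 37*k/20 + 13/20.
f must satisfy (1)·f(k+1) − (1)·f(k) = k**4 + 14*k**3/5 + 61*k**2/20 + 37*k/20 + 13/20.
Degrees (0,0,4) ⇒ d ≤ 5.
A polynomial solution: f(k) = k*(4*k**4 + 4*k**3 - k**2 + 2*k + 4)/20.
So s_k = (B(k−1)f/C)·t_k = (k*(4*k**4 + 4*k**3 - k**2 + 2*k + 4)/(20*k**4 + 56*k**3 + 61*k**2 + 37*k + 13))·t_k = k*(4*k**4 + 4*k**3 - k**2 + 2*k + 4).
Δs = 20*k**4 + 56*k**3 + 61*k**2 + 37*k + 13, as required.
s_(n+1) = 4*n**5 + 24*n**4 + 55*n**3 + 63*n**2 + 41*n + 13 and s_(0) = 0, so S(n) = 4*n**5 + 24*n**4 + 55*n**3 + 63*n**2 + 41*n + 13.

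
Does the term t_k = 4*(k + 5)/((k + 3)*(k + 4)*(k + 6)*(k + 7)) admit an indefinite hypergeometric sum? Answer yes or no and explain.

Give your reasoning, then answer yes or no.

The ratio is (k + 3)*(k + 6)**2/((k + 5)**2*(k + 8)).
A = k + 3, B = k + 8, C = k**2 + 10*k + 25.
Set up (k + 3)·f(k+1) − (k + 7)·f(k) − (k**2 + 10*k + 25) = 0.
d = 4 from the (1,1,2) case.
A polynomial solution: f(k) = k*(k + 4)*(k + 5)*(k + 9)/36.
Then R = B(k−1)f/C = k*(k + 4)*(k + 7)*(k + 9)/(36*(k + 5)), so s_k = R(k)·t_k = k*(k + 9)/(9*(k**2 + 9*k + 18)).
s_(k+1) − s_k = 4*(k + 5)/(k**4 + 20*k**3 + 145*k**2 + 450*k + 504) = t_k.

Yes. s_k = k*(k + 9)/(9*(k**2 + 9*k + 18)).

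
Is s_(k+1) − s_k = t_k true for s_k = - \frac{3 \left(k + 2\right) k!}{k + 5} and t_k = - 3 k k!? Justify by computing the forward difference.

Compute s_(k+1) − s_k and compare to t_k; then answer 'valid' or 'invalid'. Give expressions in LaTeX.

s_(k+1) = -3*(k + 3)*factorial(k + 1)/(k + 6)
s_(k+1) − s_k = -3*(k**3 + 8*k**2 + 15*k + 3)*factorial(k)/((k + 5)*(k + 6))
(s_(k+1) − s_k) − t_k = 9*(k**2 + 5*k - 1)*factorial(k)/((k + 5)*(k + 6))

Invalid: residual \frac{9 \left(k^{2} + 5 k - 1\right) k!}{\left(k + 5\right) \left(k + 6\right)} ≠ 0.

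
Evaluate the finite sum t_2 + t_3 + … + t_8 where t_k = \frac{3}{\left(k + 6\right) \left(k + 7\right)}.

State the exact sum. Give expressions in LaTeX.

Σ = 7/40

The ratio is (k + 6)/(k + 8).
So A=k + 6 and B=k + 8, with C=1.
Set up (k + 6)·f(k+1) − (k + 7)·f(k) − (1) = 0.
deg f ≤ 1 (via 1,1,0).
Match coefficients ⇒ f(k) = k/6.
R(k) = B(k−1)·f(k)/C(k) = k*(k + 7)/6; s_k = R·t_k = k/(2*(k + 6)).
Verify: 3/(k**2 + 13*k + 42) matches t_k.
Σ_(k=2)^(8) t_k = s_(9) − s_(2) = 3/10 − (1/8) = 7/40.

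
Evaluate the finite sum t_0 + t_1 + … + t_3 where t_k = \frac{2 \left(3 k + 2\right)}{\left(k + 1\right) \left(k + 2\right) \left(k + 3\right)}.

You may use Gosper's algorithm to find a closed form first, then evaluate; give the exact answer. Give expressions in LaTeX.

The ratio is (k + 1)*(3*k + 5)/((k + 4)*(3*k + 2)).
Gosper form: A/B · C(k+1)/C(k) with A=k + 1, B=k + 4, C=k + 2/3.
Key eq: (k + 1)·f(k+1) = (k + 3)·f(k) + (k + 2/3).
Degrees (1,1,1) ⇒ d ≤ 2.
Coefficient equations give f(k) = k*(5*k + 3)/12.
Certificate R = B(k−1)f/C = k*(k + 3)*(5*k + 3)/(4*(3*k + 2)) gives s_k = k*(5*k + 3)/(2*(k + 1)*(k + 2)).
s_(k+1) − s_k = 2*(3*k + 2)/(k**3 + 6*k**2 + 11*k + 6) = t_k.
Telescoping: Σ = s_(4) − s_(0) = 23/15 − (0) = 23/15.

Σ = 23/15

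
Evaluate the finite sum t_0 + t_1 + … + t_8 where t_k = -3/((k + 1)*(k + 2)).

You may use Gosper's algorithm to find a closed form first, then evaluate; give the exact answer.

t_(k+1)/t_k = (k + 1)/(k + 3).
A = k + 1, B = k + 3, C = 1.
f must satisfy (k + 1)·f(k+1) − (k + 2)·f(k) = 1.
From deg A=1, deg B=1, deg C=0: d=1.
Match coefficients ⇒ f(k) = k.
Get s_k = R·t_k = -3*k/(k + 1) with R(k) = B(k−1)f(k)/C(k) = k*(k + 2).
Verify: -3/(k**2 + 3*k + 2) matches t_k.
Telescoping: Σ = s_(9) − s_(0) = -27/10 − (0) = -27/10.

Σ = -27/10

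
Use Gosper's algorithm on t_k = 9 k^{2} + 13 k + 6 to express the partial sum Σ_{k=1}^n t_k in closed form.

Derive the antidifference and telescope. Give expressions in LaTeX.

S(n) = n \left(3 n^{2} + 11 n + 14\right)

r(k) = (9*k**2 + 31*k + 28)/(9*k**2 + 13*k + 6) after simplifying.
Gosper form: A/B · C(k+1)/C(k) with A=1, B=1, C=k**2 + 13*k/9 + 2/3.
Key eq: (1)·f(k+1) = (1)·f(k) + (k**2 + 13*k/9 + 2/3).
Bound: deg f ≤ 3.
A polynomial solution: f(k) = k*(3*k**2 + 2*k + 1)/9.
Then R = B(k−1)f/C = k*(3*k**2 + 2*k + 1)/(9*k**2 + 13*k + 6), so s_k = R(k)·t_k = k*(3*k**2 + 2*k + 1).
Check: Δs_k = 9*k**2 + 13*k + 6. ✓
Telescope: S(n) = s_(n+1) − s_(1) = 3*n**3 + 11*n**2 + 14*n + 6 − (6) = n*(3*n**2 + 11*n + 14).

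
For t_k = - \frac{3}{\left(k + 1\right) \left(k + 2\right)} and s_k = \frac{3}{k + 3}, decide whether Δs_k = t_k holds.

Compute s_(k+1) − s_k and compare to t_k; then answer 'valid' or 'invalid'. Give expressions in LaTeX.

Invalid: residual \frac{6 \left(2 k + 5\right)}{k^{4} + 10 k^{3} + 35 k^{2} + 50 k + 24} ≠ 0.

s_(k+1) = 3/(k + 4)
s_(k+1) − s_k = -3/((k + 3)*(k + 4))
(s_(k+1) − s_k) − t_k = 6*(2*k + 5)/(k**4 + 10*k**3 + 35*k**2 + 50*k + 24)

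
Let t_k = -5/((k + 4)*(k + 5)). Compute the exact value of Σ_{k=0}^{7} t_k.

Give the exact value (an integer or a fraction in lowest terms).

Σ = -5/6

Ratio r(k) = (k + 4)/(k + 6).
Factor: A=k + 4; B=k + 6; C=1.
Set up (k + 4)·f(k+1) − (k + 5)·f(k) − (1) = 0.
Degrees (1,1,0) ⇒ d ≤ 1.
Coefficient equations give f(k) = k/4.
Certificate R = B(k−1)f/C = k*(k + 5)/4 gives s_k = -5*k/(4*k + 16).
Verify: -5/(k**2 + 9*k + 20) matches t_k.
Evaluate s at k=8 and k=0: -5/6 and 0; difference -5/6.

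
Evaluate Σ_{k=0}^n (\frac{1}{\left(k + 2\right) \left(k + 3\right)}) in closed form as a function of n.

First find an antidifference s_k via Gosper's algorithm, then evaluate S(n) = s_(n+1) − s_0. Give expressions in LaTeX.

Step 1: r(k) = (k + 2)/(k + 4).
So A=k + 2 and B=k + 4, with C=1.
Set up (k + 2)·f(k+1) − (k + 3)·f(k) − (1) = 0.
From deg A=1, deg B=1, deg C=0: d=1.
Solve for f: f(k) = k/2 (degree 1 ≤ 1).
R(k) = B(k−1)·f(k)/C(k) = k*(k + 3)/2; s_k = R·t_k = k/(2*(k + 2)).
Check: Δs_k = 1/(k**2 + 5*k + 6). ✓
Σ_(k=0)^n t_k = s_(n+1) − s_(0) = ((n + 1)/(2*(n + 3))) − (0), i.e. (n + 1)/(2*(n + 3)).

S(n) = \frac{n + 1}{2 \left(n + 3\right)}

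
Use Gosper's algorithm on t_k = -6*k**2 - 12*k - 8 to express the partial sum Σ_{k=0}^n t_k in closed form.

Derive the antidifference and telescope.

t_(k+1)/t_k = (3*k**2 + 12*k + 13)/(3*k**2 + 6*k + 4).
Gosper form: A/B · C(k+1)/C(k) with A=1, B=1, C=k**2 + 2*k + 4/3.
Solve (1)·f(k+1) − (1)·f(k) = k**2 + 2*k + 4/3.
From deg A=0, deg B=0, deg C=2: d=3.
A polynomial solution: f(k) = k*(2*k**2 + 3*k + 3)/6.
Certificate R = B(k−1)f/C = k*(2*k**2 + 3*k + 3)/(2*(3*k**2 + 6*k + 4)) gives s_k = k*(-2*k**2 - 3*k - 3).
Verify: -6*k**2 - 12*k - 8 matches t_k.
Telescope: S(n) = s_(n+1) − s_(0) = -2*n**3 - 9*n**2 - 15*n - 8 − (0) = -2*n**3 - 9*n**2 - 15*n - 8.

S(n) = -2*n**3 - 9*n**2 - 15*n - 8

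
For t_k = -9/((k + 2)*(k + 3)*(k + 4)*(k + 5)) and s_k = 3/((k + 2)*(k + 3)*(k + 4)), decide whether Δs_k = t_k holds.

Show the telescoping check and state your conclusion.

valid; difference matches t_k

s_(k+1) = 3/((k + 3)*(k + 4)*(k + 5))
s_(k+1) − s_k = -9/((k + 2)*(k + 3)*(k + 4)*(k + 5))
(s_(k+1) − s_k) − t_k = 0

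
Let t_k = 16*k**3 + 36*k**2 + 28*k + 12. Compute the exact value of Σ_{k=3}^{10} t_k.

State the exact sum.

The ratio is (4*k**3 + 21*k**2 + 37*k + 23)/(4*k**3 + 9*k**2 + 7*k + 3).
Gosper form: A/B · C(k+1)/C(k) with A=1, B=1, C=k**3 + 9*k**2/4 + 7*k/4 + 3/4.
Key eq: (1)·f(k+1) = (1)·f(k) + (k**3 + 9*k**2/4 + 7*k/4 + 3/4).
From deg A=0, deg B=0, deg C=3: d=4.
Solving with deg f ≤ 4: f(k) = k*(k**3 + k**2 + 1)/4.
Then R = B(k−1)f/C = k*(k**3 + k**2 + 1)/(4*k**3 + 9*k**2 + 7*k + 3), so s_k = R(k)·t_k = 4*k*(k**3 + k**2 + 1).
s_(k+1) − s_k = 16*k**3 + 36*k**2 + 28*k + 12 = t_k.
Σ_(k=3)^(10) t_k = s_(11) − s_(3) = 63932 − (444) = 63488.

Σ = 63488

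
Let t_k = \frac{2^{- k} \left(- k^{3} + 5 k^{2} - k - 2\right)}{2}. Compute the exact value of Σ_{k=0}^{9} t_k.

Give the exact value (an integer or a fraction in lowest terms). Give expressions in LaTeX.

Σ = -223/1024

Ratio r(k) = (k**3/2 - k**2 - 3*k - 1/2)/(k**3 - 5*k**2 + k + 2).
Take A(k)=1/2, B(k)=1, C(k)=k**3 - 5*k**2 + k + 2.
Need (1/2)·f(k+1) − (1)·f(k) = k**3 - 5*k**2 + k + 2.
Bound: deg f ≤ 3.
A polynomial solution: f(k) = -2*(k - 1)*(k**2 - k - 1).
So s_k = (B(k−1)f/C)·t_k = (-2*(k - 1)*(k**2 - k - 1)/(k**3 - 5*k**2 + k + 2))·t_k = (k**3 - 2*k**2 + 1)/2**k.
s_(k+1) − s_k = (-k**3 + 5*k**2 - k - 2)/(2*2**k) = t_k.
Telescoping: Σ = s_(10) − s_(0) = 801/1024 − (1) = -223/1024.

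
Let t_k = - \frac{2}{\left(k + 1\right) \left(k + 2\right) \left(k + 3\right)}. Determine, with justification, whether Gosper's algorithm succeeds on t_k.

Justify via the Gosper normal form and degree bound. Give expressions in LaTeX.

r(k) = (k + 1)/(k + 4) after simplifying.
A = k + 1, B = k + 4, C = 1.
Key eq: (k + 1)·f(k+1) = (k + 3)·f(k) + (1).
deg f ≤ 2 (via 1,1,0).
A polynomial solution: f(k) = k*(k + 3)/4.
R(k) = B(k−1)·f(k)/C(k) = k*(k + 3)**2/4; s_k = R·t_k = k*(-k - 3)/(2*(k + 1)*(k + 2)).
Verify: -2/(k**3 + 6*k**2 + 11*k + 6) matches t_k.

Yes. s_k = \frac{k \left(- k - 3\right)}{2 \left(k + 1\right) \left(k + 2\right)}.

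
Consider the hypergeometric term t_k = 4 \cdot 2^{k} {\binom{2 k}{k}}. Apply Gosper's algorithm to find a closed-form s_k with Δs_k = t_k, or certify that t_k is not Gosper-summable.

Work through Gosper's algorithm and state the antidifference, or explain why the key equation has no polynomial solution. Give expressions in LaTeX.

t_(k+1)/t_k = 4*(2*k + 1)/(k + 1).
Normal form (A,B,C) = (8*k + 4, k + 1, 1).
Solve (8*k + 4)·f(k+1) − (k)·f(k) = 1.
deg f ≤ -1 (via 1,1,0).
d = -1 < 0 ⇒ no nonzero polynomial f; not summable.

not Gosper-summable; s_k does not exist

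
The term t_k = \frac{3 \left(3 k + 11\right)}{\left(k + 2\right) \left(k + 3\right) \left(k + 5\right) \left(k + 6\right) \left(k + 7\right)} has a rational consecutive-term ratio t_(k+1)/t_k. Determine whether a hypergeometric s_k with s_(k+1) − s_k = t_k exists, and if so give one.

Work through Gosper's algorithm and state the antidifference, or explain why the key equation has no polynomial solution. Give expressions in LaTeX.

s_k = \frac{k \left(k^{2} + 13 k + 52\right)}{20 \left(k^{3} + 13 k^{2} + 52 k + 60\right)}

r(k) = (k + 2)*(k + 5)*(3*k + 14)/((k + 4)*(k + 8)*(3*k + 11)) after simplifying.
Take A(k)=k + 2, B(k)=k + 8, C(k)=k**2 + 23*k/3 + 44/3.
Key eq: (k + 2)·f(k+1) = (k + 7)·f(k) + (k**2 + 23*k/3 + 44/3).
Degrees (1,1,2) ⇒ d ≤ 5.
Coefficient equations give f(k) = k*(k + 3)*(k + 4)*(k**2 + 13*k + 52)/180.
R(k) = B(k−1)·f(k)/C(k) = k*(k + 3)*(k + 7)*(k**2 + 13*k + 52)/(60*(3*k + 11)); s_k = R·t_k = k*(k**2 + 13*k + 52)/(20*(k**3 + 13*k**2 + 52*k + 60)).
s_(k+1) − s_k = 3*(3*k + 11)/(k**5 + 23*k**4 + 203*k**3 + 853*k**2 + 1692*k + 1260) = t_k.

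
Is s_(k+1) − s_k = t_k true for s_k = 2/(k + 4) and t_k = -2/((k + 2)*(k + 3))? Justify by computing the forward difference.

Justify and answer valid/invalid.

s_(k+1) = 2/(k + 5)
s_(k+1) − s_k = -2/((k + 4)*(k + 5))
(s_(k+1) − s_k) − t_k = 4*(2*k + 7)/(k**4 + 14*k**3 + 71*k**2 + 154*k + 120)

Invalid: residual 4*(2*k + 7)/(k**4 + 14*k**3 + 71*k**2 + 154*k + 120) ≠ 0.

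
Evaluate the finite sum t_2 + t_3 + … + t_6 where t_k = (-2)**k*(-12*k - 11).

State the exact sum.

Ratio r(k) = 2*(-12*k - 23)/(12*k + 11).
So A=-2 and B=1, with C=k + 11/12.
Need (-2)·f(k+1) − (1)·f(k) = k + 11/12.
From deg A=0, deg B=0, deg C=1: d=1.
Match coefficients ⇒ f(k) = -(4*k + 1)/12.
Then R = B(k−1)f/C = -(4*k + 1)/(12*k + 11), so s_k = R(k)·t_k = (-2)**k*(4*k + 1).
s_(k+1) − s_k = (-2)**k*(-12*k - 11) = t_k.
Σ_(k=2)^(6) t_k = s_(7) − s_(2) = -3712 − (36) = -3748.

Σ = -3748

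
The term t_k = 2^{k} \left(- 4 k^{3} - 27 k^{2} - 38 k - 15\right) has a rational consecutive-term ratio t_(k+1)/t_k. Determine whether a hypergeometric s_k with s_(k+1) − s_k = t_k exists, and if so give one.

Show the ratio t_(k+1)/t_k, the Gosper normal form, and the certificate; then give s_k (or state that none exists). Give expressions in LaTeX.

s_k = 2^{k} \left(- 4 k^{3} - 3 k^{2} - 2 k + 3\right)

r(k) = 2*(4*k**3 + 39*k**2 + 104*k + 84)/(4*k**3 + 27*k**2 + 38*k + 15) after simplifying.
A = 2, B = 1, C = k**3 + 27*k**2/4 + 19*k/2 + 15/4.
Solve (2)·f(k+1) − (1)·f(k) = k**3 + 27*k**2/4 + 19*k/2 + 15/4.
deg f ≤ 3 (via 0,0,3).
Match coefficients ⇒ f(k) = (4*k**3 + 3*k**2 + 2*k - 3)/4.
R(k) = B(k−1)·f(k)/C(k) = (4*k**3 + 3*k**2 + 2*k - 3)/((k + 1)*(k + 5)*(4*k + 3)); s_k = R·t_k = 2**k*(-4*k**3 - 3*k**2 - 2*k + 3).
s_(k+1) − s_k = 2**k*(-4*k**3 - 27*k**2 - 38*k - 15) = t_k.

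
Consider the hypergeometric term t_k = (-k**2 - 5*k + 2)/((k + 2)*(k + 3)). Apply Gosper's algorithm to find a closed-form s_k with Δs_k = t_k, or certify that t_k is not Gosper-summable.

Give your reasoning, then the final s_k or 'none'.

s_k = k*(2 - k)/(k + 2)

Ratio r(k) = (k + 2)*(5*k + (k + 1)**2 + 3)/((k + 4)*(k**2 + 5*k - 2)).
Factor: A=k + 2; B=k + 4; C=k**2 + 5*k - 2.
f must satisfy (k + 2)·f(k+1) − (k + 3)·f(k) = k**2 + 5*k - 2.
Degrees (1,1,2) ⇒ d ≤ 2.
A polynomial solution: f(k) = k*(k - 2).
So s_k = (B(k−1)f/C)·t_k = (k*(k - 2)*(k + 3)/(k**2 + 5*k - 2))·t_k = k*(2 - k)/(k + 2).
s_(k+1) − s_k = (-k**2 - 5*k + 2)/(k**2 + 5*k + 6) = t_k.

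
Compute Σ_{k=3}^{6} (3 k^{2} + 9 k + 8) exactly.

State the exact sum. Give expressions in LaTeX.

Σ = 452

The ratio is (3*k**2 + 15*k + 20)/(3*k**2 + 9*k + 8).
Gosper form: A/B · C(k+1)/C(k) with A=1, B=1, C=k**2 + 3*k + 8/3.
f must satisfy (1)·f(k+1) − (1)·f(k) = k**2 + 3*k + 8/3.
Bound: deg f ≤ 3.
Coefficient equations give f(k) = k*(k**2 + 3*k + 4)/3.
R(k) = B(k−1)·f(k)/C(k) = k*(k**2 + 3*k + 4)/(3*k**2 + 9*k + 8); s_k = R·t_k = k*(k**2 + 3*k + 4).
Verify: 3*k**2 + 9*k + 8 matches t_k.
Telescoping: Σ = s_(7) − s_(3) = 518 − (66) = 452.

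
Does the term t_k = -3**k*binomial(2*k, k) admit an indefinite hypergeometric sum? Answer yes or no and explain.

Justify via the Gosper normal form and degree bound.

The ratio is 6*(2*k + 1)/(k + 1).
So A=12*k + 6 and B=k + 1, with C=1.
Set up (12*k + 6)·f(k+1) − (k)·f(k) − (1) = 0.
From deg A=1, deg B=1, deg C=0: d=-1.
Bound -1 < 0, so the key equation has no polynomial solution.

No — key equation has no polynomial f.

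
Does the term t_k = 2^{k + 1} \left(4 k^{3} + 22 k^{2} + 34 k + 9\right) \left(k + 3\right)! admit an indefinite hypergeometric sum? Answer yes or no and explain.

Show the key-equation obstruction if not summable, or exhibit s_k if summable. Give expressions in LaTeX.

t_(k+1)/t_k = 2*(4*k**4 + 50*k**3 + 226*k**2 + 429*k + 276)/(4*k**3 + 22*k**2 + 34*k + 9).
A = 2*k + 8, B = 1, C = k**3 + 11*k**2/2 + 17*k/2 + 9/4.
Solve (2*k + 8)·f(k+1) − (1)·f(k) = k**3 + 11*k**2/2 + 17*k/2 + 9/4.
d = 2 from the (1,0,3) case.
Solving with deg f ≤ 2: f(k) = (2*k**2 - 1)/4.
So s_k = (B(k−1)f/C)·t_k = ((2*k**2 - 1)/(4*k**3 + 22*k**2 + 34*k + 9))·t_k = 2**(k + 1)*(2*k**2 - 1)*factorial(k + 3).
Verify: 2**(k + 1)*(4*k**3 + 22*k**2 + 34*k + 9)*factorial(k + 3) matches t_k.

Yes. s_k = 2^{k + 1} \left(2 k^{2} - 1\right) \left(k + 3\right)!.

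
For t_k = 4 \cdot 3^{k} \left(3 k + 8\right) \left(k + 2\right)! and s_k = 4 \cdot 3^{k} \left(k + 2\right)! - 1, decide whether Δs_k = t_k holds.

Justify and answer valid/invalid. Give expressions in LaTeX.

Valid: the claim telescopes to t_k.

s_(k+1) = 4*3**(k + 1)*factorial(k + 3) - 1
s_(k+1) − s_k = 4*3**k*(3*k + 8)*factorial(k + 2)
(s_(k+1) − s_k) − t_k = 0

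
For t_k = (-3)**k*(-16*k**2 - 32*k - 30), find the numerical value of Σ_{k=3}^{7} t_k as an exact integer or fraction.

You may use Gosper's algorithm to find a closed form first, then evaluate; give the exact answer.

Compute t_(k+1)/t_k: get 3*(-8*k**2 - 32*k - 39)/(8*k**2 + 16*k + 15).
Normal form (A,B,C) = (-3, 1, k**2 + 2*k + 15/8).
Solve (-3)·f(k+1) − (1)·f(k) = k**2 + 2*k + 15/8.
From deg A=0, deg B=0, deg C=2: d=2.
Solve for f: f(k) = -(4*k**2 + 2*k + 3)/16 (degree 2 ≤ 2).
Then R = B(k−1)f/C = -(4*k**2 + 2*k + 3)/(2*(8*k**2 + 16*k + 15)), so s_k = R(k)·t_k = (-3)**k*(4*k**2 + 2*k + 3).
s_(k+1) − s_k = (-3)**k*(-16*k**2 - 32*k - 30) = t_k.
Σ_(k=3)^(7) t_k = s_(8) − s_(3) = 1804275 − (-1215) = 1805490.

Σ = 1805490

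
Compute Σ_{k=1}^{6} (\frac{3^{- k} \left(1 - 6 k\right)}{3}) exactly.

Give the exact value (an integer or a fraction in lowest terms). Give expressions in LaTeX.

Ratio r(k) = (6*k + 5)/(3*(6*k - 1)).
Normal form (A,B,C) = (1/3, 1, k - 1/6).
Key eq: (1/3)·f(k+1) = (1)·f(k) + (k - 1/6).
Bound: deg f ≤ 1.
Match coefficients ⇒ f(k) = -(3*k + 1)/2.
R(k) = B(k−1)·f(k)/C(k) = -3*(3*k + 1)/(6*k - 1); s_k = R·t_k = (3*k + 1)/3**k.
s_(k+1) − s_k = (1 - 6*k)/(3*3**k) = t_k.
Sum = s_(7) − s_(1); s_(7) = 22/2187, s_(1) = 4/3 ⇒ -2894/2187.

Σ = -2894/2187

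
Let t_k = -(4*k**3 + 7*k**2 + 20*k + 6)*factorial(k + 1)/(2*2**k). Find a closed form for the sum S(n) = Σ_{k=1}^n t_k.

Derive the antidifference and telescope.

S(n) = 2**(-n - 1)*(2**(n + 3) - 4*n**4*factorial(n) - 19*n**3*factorial(n) - 33*n**2*factorial(n) - 26*n*factorial(n) - 8*factorial(n))

r(k) = (4*k**4 + 27*k**3 + 84*k**2 + 129*k + 74)/(2*(4*k**3 + 7*k**2 + 20*k + 6)) after simplifying.
A = k/2 + 1, B = 1, C = k**3 + 7*k**2/4 + 5*k + 3/2.
Solve (k/2 + 1)·f(k+1) − (1)·f(k) = k**3 + 7*k**2/4 + 5*k + 3/2.
Degrees (1,0,3) ⇒ d ≤ 2.
Match coefficients ⇒ f(k) = (4*k**2 - k + 1)/2.
So s_k = (B(k−1)f/C)·t_k = (2*(4*k**2 - k + 1)/(4*k**3 + 7*k**2 + 20*k + 6))·t_k = -(4*k**2 - k + 1)*factorial(k + 1)/2**k.
s_(k+1) − s_k = -(4*k**3 + 7*k**2 + 20*k + 6)*factorial(k + 1)/(2*2**k) = t_k.
Telescope: S(n) = s_(n+1) − s_(1) = -2**(-n - 1)*(4*n**2 + 7*n + 4)*factorial(n + 2) − (-4) = 2**(-n - 1)*(2**(n + 3) - 4*n**4*factorial(n) - 19*n**3*factorial(n) - 33*n**2*factorial(n) - 26*n*factorial(n) - 8*factorial(n)).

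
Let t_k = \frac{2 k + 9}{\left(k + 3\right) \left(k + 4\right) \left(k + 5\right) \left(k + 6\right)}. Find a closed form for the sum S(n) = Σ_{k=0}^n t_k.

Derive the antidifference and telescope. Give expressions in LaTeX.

The ratio is (k + 3)*(2*k + 11)/((k + 7)*(2*k + 9)).
Factor: A=k + 3; B=k + 7; C=k + 9/2.
Solve (k + 3)·f(k+1) − (k + 6)·f(k) = k + 9/2.
d = 3 from the (1,1,1) case.
A polynomial solution: f(k) = k*(k + 4)*(k + 8)/30.
Then R = B(k−1)f/C = k*(k + 4)*(k + 6)*(k + 8)/(15*(2*k + 9)), so s_k = R(k)·t_k = k*(k + 8)/(15*(k**2 + 8*k + 15)).
s_(k+1) − s_k = (2*k + 9)/(k**4 + 18*k**3 + 119*k**2 + 342*k + 360) = t_k.
Telescope: S(n) = s_(n+1) − s_(0) = (n**2 + 10*n + 9)/(15*(n**2 + 10*n + 24)) − (0) = (n**2 + 10*n + 9)/(15*(n**2 + 10*n + 24)).

S(n) = \frac{n^{2} + 10 n + 9}{15 \left(n^{2} + 10 n + 24\right)}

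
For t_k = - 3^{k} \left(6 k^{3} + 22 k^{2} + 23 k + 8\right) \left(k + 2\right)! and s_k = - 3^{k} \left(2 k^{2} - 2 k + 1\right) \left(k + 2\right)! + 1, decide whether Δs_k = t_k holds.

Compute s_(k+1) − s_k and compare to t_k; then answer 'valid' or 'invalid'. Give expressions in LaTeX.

s_(k+1) = 3**(k + 1)*(2*k - 2*(k + 1)**2 + 1)*factorial(k + 3) + 1
s_(k+1) − s_k = -3**k*(6*k**3 + 22*k**2 + 23*k + 8)*factorial(k + 2)
(s_(k+1) − s_k) − t_k = 0

valid; difference matches t_k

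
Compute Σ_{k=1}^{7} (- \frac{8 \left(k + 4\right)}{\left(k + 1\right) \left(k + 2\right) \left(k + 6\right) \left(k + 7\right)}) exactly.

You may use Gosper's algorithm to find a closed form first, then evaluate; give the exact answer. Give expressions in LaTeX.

Ratio r(k) = (k + 1)*(k + 5)*(k + 6)/((k + 3)*(k + 4)*(k + 8)).
Factor: A=k + 1; B=k + 8; C=k**4 + 16*k**3 + 95*k**2 + 248*k + 240.
Set up (k + 1)·f(k+1) − (k + 7)·f(k) − (k**4 + 16*k**3 + 95*k**2 + 248*k + 240) = 0.
deg f ≤ 6 (via 1,1,4).
Match coefficients ⇒ f(k) = k*(k + 2)*(k + 3)*(k + 4)*(k + 5)*(k + 7)/12.
R(k) = B(k−1)·f(k)/C(k) = k*(k + 2)*(k + 7)**2/(12*(k + 4)); s_k = R·t_k = 2*k*(-k - 7)/(3*(k**2 + 7*k + 6)).
Δs = 8*(-k - 4)/(k**4 + 16*k**3 + 83*k**2 + 152*k + 84), as required.
Σ_(k=1)^(7) t_k = s_(8) − s_(1) = -40/63 − (-8/21) = -16/63.

Σ = -16/63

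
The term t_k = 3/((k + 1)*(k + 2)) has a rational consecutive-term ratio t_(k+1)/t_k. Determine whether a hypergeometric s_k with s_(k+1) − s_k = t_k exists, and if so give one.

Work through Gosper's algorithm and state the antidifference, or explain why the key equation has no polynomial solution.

The ratio is (k + 1)/(k + 3).
So A=k + 1 and B=k + 3, with C=1.
Solve (k + 1)·f(k+1) − (k + 2)·f(k) = 1.
deg f ≤ 1 (via 1,1,0).
Solving with deg f ≤ 1: f(k) = k.
Get s_k = R·t_k = 3*k/(k + 1) with R(k) = B(k−1)f(k)/C(k) = k*(k + 2).
s_(k+1) − s_k = 3/(k**2 + 3*k + 2) = t_k.

s_k = 3*k/(k + 1)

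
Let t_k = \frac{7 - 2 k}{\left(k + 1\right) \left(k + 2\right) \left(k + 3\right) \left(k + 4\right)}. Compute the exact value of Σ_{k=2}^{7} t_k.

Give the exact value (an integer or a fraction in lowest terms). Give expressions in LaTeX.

The ratio is (k + 1)*(2*k - 5)/((k + 5)*(2*k - 7)).
Normal form (A,B,C) = (k + 1, k + 5, k - 7/2).
f must satisfy (k + 1)·f(k+1) − (k + 4)·f(k) = k - 7/2.
deg f ≤ 3 (via 1,1,1).
Solve for f: f(k) = -k*(k**2 + 6*k + 14)/6 (degree 3 ≤ 3).
Certificate R = B(k−1)f/C = -k*(k + 4)*(k**2 + 6*k + 14)/(3*(2*k - 7)) gives s_k = k*(k**2 + 6*k + 14)/(3*(k + 1)*(k + 2)*(k + 3)).
s_(k+1) − s_k = (7 - 2*k)/(k**4 + 10*k**3 + 35*k**2 + 50*k + 24) = t_k.
Evaluate s at k=8 and k=2: 56/165 and 1/3; difference 1/165.

Σ = 1/165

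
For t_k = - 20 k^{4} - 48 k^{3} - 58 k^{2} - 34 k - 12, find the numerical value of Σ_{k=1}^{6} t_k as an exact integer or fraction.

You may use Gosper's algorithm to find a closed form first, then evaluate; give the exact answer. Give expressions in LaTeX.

Σ = -72732

Step 1: r(k) = (10*k**4 + 64*k**3 + 161*k**2 + 187*k + 86)/(10*k**4 + 24*k**3 + 29*k**2 + 17*k + 6).
Gosper form: A/B · C(k+1)/C(k) with A=1, B=1, C=k**4 + 12*k**3/5 + 29*k**2/10 + 17*k/10 + 3/5.
f must satisfy (1)·f(k+1) − (1)·f(k) = k**4 + 12*k**3/5 + 29*k**2/10 + 17*k/10 + 3/5.
d = 5 from the (0,0,4) case.
Solving with deg f ≤ 5: f(k) = k*(2*k**4 + k**3 + k**2 + 2)/10.
R(k) = B(k−1)·f(k)/C(k) = k*(2*k**4 + k**3 + k**2 + 2)/(10*k**4 + 24*k**3 + 29*k**2 + 17*k + 6); s_k = R·t_k = 2*k*(-2*k**4 - k**3 - k**2 - 2).
s_(k+1) − s_k = -20*k**4 - 48*k**3 - 58*k**2 - 34*k - 12 = t_k.
Σ_(k=1)^(6) t_k = s_(7) − s_(1) = -72744 − (-12) = -72732.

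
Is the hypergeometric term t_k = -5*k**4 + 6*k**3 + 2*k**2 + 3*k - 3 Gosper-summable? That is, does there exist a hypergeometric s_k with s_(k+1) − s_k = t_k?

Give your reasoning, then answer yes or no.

t_(k+1)/t_k = (5*k**4 + 14*k**3 + 10*k**2 - 5*k - 3)/(5*k**4 - 6*k**3 - 2*k**2 - 3*k + 3).
Normal form (A,B,C) = (1, 1, k**4 - 6*k**3/5 - 2*k**2/5 - 3*k/5 + 3/5).
Solve (1)·f(k+1) − (1)·f(k) = k**4 - 6*k**3/5 - 2*k**2/5 - 3*k/5 + 3/5.
deg f ≤ 5 (via 0,0,4).
A polynomial solution: f(k) = k*(k - 2)*(k**3 - 2*k**2 - 2)/5.
So s_k = (B(k−1)f/C)·t_k = (k*(k - 2)*(k**3 - 2*k**2 - 2)/(5*k**4 - 6*k**3 - 2*k**2 - 3*k + 3))·t_k = k*(-k**4 + 4*k**3 - 4*k**2 + 2*k - 4).
Verify: -5*k**4 + 6*k**3 + 2*k**2 + 3*k - 3 matches t_k.

Yes. s_k = k*(-k**4 + 4*k**3 - 4*k**2 + 2*k - 4).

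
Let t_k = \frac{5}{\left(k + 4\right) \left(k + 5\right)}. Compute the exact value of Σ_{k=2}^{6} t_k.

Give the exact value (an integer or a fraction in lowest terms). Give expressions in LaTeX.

Ratio r(k) = (k + 4)/(k + 6).
Take A(k)=k + 4, B(k)=k + 6, C(k)=1.
Solve (k + 4)·f(k+1) − (k + 5)·f(k) = 1.
Bound: deg f ≤ 1.
Solve for f: f(k) = k/4 (degree 1 ≤ 1).
Certificate R = B(k−1)f/C = k*(k + 5)/4 gives s_k = 5*k/(4*(k + 4)).
s_(k+1) − s_k = 5/(k**2 + 9*k + 20) = t_k.
Σ_(k=2)^(6) t_k = s_(7) − s_(2) = 35/44 − (5/12) = 25/66.

Σ = 25/66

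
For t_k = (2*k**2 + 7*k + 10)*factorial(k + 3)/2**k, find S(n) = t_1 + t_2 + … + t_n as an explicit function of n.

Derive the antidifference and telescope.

S(n) = -72 + 2*n*factorial(n + 4)/2**n + 3*factorial(n + 4)/2**n

Step 1: r(k) = (k + 4)*(7*k + 2*(k + 1)**2 + 17)/(2*(2*k**2 + 7*k + 10)).
Normal form (A,B,C) = (k/2 + 2, 1, k**2 + 7*k/2 + 5).
f must satisfy (k/2 + 2)·f(k+1) − (1)·f(k) = k**2 + 7*k/2 + 5.
Degrees (1,0,2) ⇒ d ≤ 1.
A polynomial solution: f(k) = 2*k + 1.
Then R = B(k−1)f/C = 2*(2*k + 1)/(2*k**2 + 7*k + 10), so s_k = R(k)·t_k = 2**(1 - k)*(2*k + 1)*factorial(k + 3).
Δs = (2*k**2 + 7*k + 10)*factorial(k + 3)/2**k, as required.
Telescope: S(n) = s_(n+1) − s_(1) = (2*n + 3)*factorial(n + 4)/2**n − (72) = -72 + 2*n*factorial(n + 4)/2**n + 3*factorial(n + 4)/2**n.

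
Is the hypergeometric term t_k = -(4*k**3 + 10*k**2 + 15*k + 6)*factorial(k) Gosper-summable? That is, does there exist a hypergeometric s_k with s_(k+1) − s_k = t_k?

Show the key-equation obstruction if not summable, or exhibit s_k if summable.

r(k) = (4*k**4 + 26*k**3 + 69*k**2 + 82*k + 35)/(4*k**3 + 10*k**2 + 15*k + 6) after simplifying.
Factor: A=k + 1; B=1; C=k**3 + 5*k**2/2 + 15*k/4 + 3/2.
Set up (k + 1)·f(k+1) − (1)·f(k) − (k**3 + 5*k**2/2 + 15*k/4 + 3/2) = 0.
From deg A=1, deg B=0, deg C=3: d=2.
Coefficient equations give f(k) = (4*k**2 + 2*k + 1)/4.
Then R = B(k−1)f/C = (4*k**2 + 2*k + 1)/(4*k**3 + 10*k**2 + 15*k + 6), so s_k = R(k)·t_k = -(4*k**2 + 2*k + 1)*factorial(k).
Check: Δs_k = -(4*k**3 + 10*k**2 + 15*k + 6)*factorial(k). ✓

Yes. s_k = -(4*k**2 + 2*k + 1)*factorial(k).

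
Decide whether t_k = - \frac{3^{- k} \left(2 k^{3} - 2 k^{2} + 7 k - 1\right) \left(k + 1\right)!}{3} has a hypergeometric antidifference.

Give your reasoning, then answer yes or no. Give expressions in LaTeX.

Compute t_(k+1)/t_k: get (2*k**4 + 8*k**3 + 17*k**2 + 24*k + 12)/(3*(2*k**3 - 2*k**2 + 7*k - 1)).
Normal form (A,B,C) = (k/3 + 2/3, 1, k**3 - k**2 + 7*k/2 - 1/2).
Solve (k/3 + 2/3)·f(k+1) − (1)·f(k) = k**3 - k**2 + 7*k/2 - 1/2.
d = 2 from the (1,0,3) case.
Coefficient equations give f(k) = 3*(2*k**2 - 4*k - 3)/2.
R(k) = B(k−1)·f(k)/C(k) = 3*(2*k**2 - 4*k - 3)/(2*k**3 - 2*k**2 + 7*k - 1); s_k = R·t_k = (-2*k**2 + 4*k + 3)*factorial(k + 1)/3**k.
Check: Δs_k = -(2*k**3 - 2*k**2 + 7*k - 1)*factorial(k + 1)/(3*3**k). ✓

Yes. s_k = 3^{- k} \left(- 2 k^{2} + 4 k + 3\right) \left(k + 1\right)!.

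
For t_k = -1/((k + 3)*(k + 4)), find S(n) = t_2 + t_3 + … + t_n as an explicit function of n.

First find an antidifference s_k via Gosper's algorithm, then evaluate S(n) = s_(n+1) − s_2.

t_(k+1)/t_k = (k + 3)/(k + 5).
So A=k + 3 and B=k + 5, with C=1.
f must satisfy (k + 3)·f(k+1) − (k + 4)·f(k) = 1.
From deg A=1, deg B=1, deg C=0: d=1.
Solving with deg f ≤ 1: f(k) = k/3.
R(k) = B(k−1)·f(k)/C(k) = k*(k + 4)/3; s_k = R·t_k = -k/(3*k + 9).
Verify: -1/(k**2 + 7*k + 12) matches t_k.
Σ_(k=2)^n t_k = s_(n+1) − s_(2) = ((-n - 1)/(3*(n + 4))) − (-2/15), i.e. (1 - n)/(5*(n + 4)).

S(n) = (1 - n)/(5*(n + 4))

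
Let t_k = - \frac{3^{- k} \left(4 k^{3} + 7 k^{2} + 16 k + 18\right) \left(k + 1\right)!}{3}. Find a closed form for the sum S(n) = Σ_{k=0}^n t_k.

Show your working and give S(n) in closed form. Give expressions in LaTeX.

S(n) = - \frac{3^{- n} \left(12 \cdot 3^{n} + 4 n^{4} n! + 23 n^{3} n! + 44 n^{2} n! + 31 n n! + 6 n!\right)}{3}

t_(k+1)/t_k = (4*k**4 + 27*k**3 + 80*k**2 + 129*k + 90)/(3*(4*k**3 + 7*k**2 + 16*k + 18)).
Normal form (A,B,C) = (k/3 + 2/3, 1, k**3 + 7*k**2/4 + 4*k + 9/2).
Key eq: (k/3 + 2/3)·f(k+1) = (1)·f(k) + (k**3 + 7*k**2/4 + 4*k + 9/2).
d = 2 from the (1,0,3) case.
Match coefficients ⇒ f(k) = 3*(4*k**2 + 3*k - 4)/4.
Get s_k = R·t_k = -(4*k**2 + 3*k - 4)*factorial(k + 1)/3**k with R(k) = B(k−1)f(k)/C(k) = 3*(4*k**2 + 3*k - 4)/(4*k**3 + 7*k**2 + 16*k + 18).
Δs = -(4*k**3 + 7*k**2 + 16*k + 18)*factorial(k + 1)/(3*3**k), as required.
Evaluate: s_(n+1) = -3**(-n - 1)*(4*n**2 + 11*n + 3)*factorial(n + 2); subtract s_(0) = 4 ⇒ S(n) = -(12*3**n + 4*n**4*factorial(n) + 23*n**3*factorial(n) + 44*n**2*factorial(n) + 31*n*factorial(n) + 6*factorial(n))/(3*3**n).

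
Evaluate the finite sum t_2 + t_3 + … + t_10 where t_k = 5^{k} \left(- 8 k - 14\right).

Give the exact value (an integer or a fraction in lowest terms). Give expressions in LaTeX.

Σ = -1123046750

The ratio is 5*(4*k + 11)/(4*k + 7).
Gosper form: A/B · C(k+1)/C(k) with A=5, B=1, C=k + 7/4.
Key eq: (5)·f(k+1) = (1)·f(k) + (k + 7/4).
deg f ≤ 1 (via 0,0,1).
Match coefficients ⇒ f(k) = (2*k + 1)/8.
Certificate R = B(k−1)f/C = (2*k + 1)/(2*(4*k + 7)) gives s_k = 5**k*(-2*k - 1).
s_(k+1) − s_k = 5**k*(-8*k - 14) = t_k.
Telescoping: Σ = s_(11) − s_(2) = -1123046875 − (-125) = -1123046750.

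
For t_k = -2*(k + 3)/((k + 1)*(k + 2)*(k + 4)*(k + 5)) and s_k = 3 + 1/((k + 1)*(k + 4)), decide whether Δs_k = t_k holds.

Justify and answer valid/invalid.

s_(k+1) = 3 + 1/((k + 2)*(k + 5))
s_(k+1) − s_k = 2*(-k - 3)/(k**4 + 12*k**3 + 49*k**2 + 78*k + 40)
(s_(k+1) − s_k) − t_k = 0

valid (s_(k+1) − s_k reduces to t_k)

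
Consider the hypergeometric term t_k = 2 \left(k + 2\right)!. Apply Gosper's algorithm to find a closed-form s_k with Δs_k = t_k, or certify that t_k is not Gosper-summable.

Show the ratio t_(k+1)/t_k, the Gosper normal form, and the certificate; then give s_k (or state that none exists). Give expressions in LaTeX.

not Gosper-summable; s_k does not exist

r(k) = k + 3 after simplifying.
A = k + 3, B = 1, C = 1.
f must satisfy (k + 3)·f(k+1) − (1)·f(k) = 1.
Bound: deg f ≤ -1.
d = -1 < 0 ⇒ no nonzero polynomial f; not summable.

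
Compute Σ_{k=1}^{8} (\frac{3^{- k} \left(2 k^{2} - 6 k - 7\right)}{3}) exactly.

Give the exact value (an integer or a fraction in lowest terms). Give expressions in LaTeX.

Σ = -32864/19683

The ratio is (2*k**2 - 2*k - 11)/(3*(2*k**2 - 6*k - 7)).
A = 1/3, B = 1, C = k**2 - 3*k - 7/2.
Key eq: (1/3)·f(k+1) = (1)·f(k) + (k**2 - 3*k - 7/2).
From deg A=0, deg B=0, deg C=2: d=2.
A polynomial solution: f(k) = -3*(k**2 - 2*k - 4)/2.
Certificate R = B(k−1)f/C = -3*(k**2 - 2*k - 4)/(2*k**2 - 6*k - 7) gives s_k = (-k**2 + 2*k + 4)/3**k.
Δs = (2*k**2 - 6*k - 7)/(3*3**k), as required.
Telescoping: Σ = s_(9) − s_(1) = -59/19683 − (5/3) = -32864/19683.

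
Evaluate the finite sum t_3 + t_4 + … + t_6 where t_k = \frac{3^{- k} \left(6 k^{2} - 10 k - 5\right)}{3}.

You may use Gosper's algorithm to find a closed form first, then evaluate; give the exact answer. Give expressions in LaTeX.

r(k) = (6*k**2 + 2*k - 9)/(3*(6*k**2 - 10*k - 5)) after simplifying.
A = 1/3, B = 1, C = k**2 - 5*k/3 - 5/6.
f must satisfy (1/3)·f(k+1) − (1)·f(k) = k**2 - 5*k/3 - 5/6.
deg f ≤ 2 (via 0,0,2).
Coefficient equations give f(k) = -(3*k**2 - 2*k - 2)/2.
Certificate R = B(k−1)f/C = -3*(3*k**2 - 2*k - 2)/(6*k**2 - 10*k - 5) gives s_k = (-3*k**2 + 2*k + 2)/3**k.
Verify: (6*k**2 - 10*k - 5)/(3*3**k) matches t_k.
Σ_(k=3)^(6) t_k = s_(7) − s_(3) = -131/2187 − (-19/27) = 1408/2187.

Σ = 1408/2187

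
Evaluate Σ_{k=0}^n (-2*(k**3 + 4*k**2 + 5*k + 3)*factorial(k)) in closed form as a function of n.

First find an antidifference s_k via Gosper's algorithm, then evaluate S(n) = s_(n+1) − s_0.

S(n) = -2*(n + 1)*(n + 3)*factorial(n + 1)

r(k) = (k**4 + 8*k**3 + 23*k**2 + 29*k + 13)/(k**3 + 4*k**2 + 5*k + 3) after simplifying.
So A=k + 1 and B=1, with C=k**3 + 4*k**2 + 5*k + 3.
Need (k + 1)·f(k+1) − (1)·f(k) = k**3 + 4*k**2 + 5*k + 3.
deg f ≤ 2 (via 1,0,3).
Solving with deg f ≤ 2: f(k) = k*(k + 2).
Certificate R = B(k−1)f/C = k*(k + 2)/(k**3 + 4*k**2 + 5*k + 3) gives s_k = -2*k*(k + 2)*factorial(k).
Check: Δs_k = -2*(k**3 + 4*k**2 + 5*k + 3)*factorial(k). ✓
Evaluate: s_(n+1) = -2*(n + 1)*(n + 3)*factorial(n + 1); subtract s_(0) = 0 ⇒ S(n) = -2*(n + 1)*(n + 3)*factorial(n + 1).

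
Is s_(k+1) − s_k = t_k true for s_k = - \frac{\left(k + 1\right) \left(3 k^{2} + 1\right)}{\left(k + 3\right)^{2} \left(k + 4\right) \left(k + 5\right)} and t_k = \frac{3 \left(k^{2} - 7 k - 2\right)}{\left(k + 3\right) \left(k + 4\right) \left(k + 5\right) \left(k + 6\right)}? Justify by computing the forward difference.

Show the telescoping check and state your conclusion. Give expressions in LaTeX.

Invalid: residual \frac{4 \left(- 3 k^{3} - 3 k^{2} + 34 k + 6\right)}{k^{6} + 25 k^{5} + 257 k^{4} + 1391 k^{3} + 4182 k^{2} + 6624 k + 4320} ≠ 0.

s_(k+1) = -(k + 2)*(3*(k + 1)**2 + 1)/((k + 4)**2*(k + 5)*(k + 6))
s_(k+1) − s_k = (3*k**4 - 12*k**3 - 129*k**2 - 158*k - 48)/(k**6 + 25*k**5 + 257*k**4 + 1391*k**3 + 4182*k**2 + 6624*k + 4320)
(s_(k+1) − s_k) − t_k = 4*(-3*k**3 - 3*k**2 + 34*k + 6)/(k**6 + 25*k**5 + 257*k**4 + 1391*k**3 + 4182*k**2 + 6624*k + 4320)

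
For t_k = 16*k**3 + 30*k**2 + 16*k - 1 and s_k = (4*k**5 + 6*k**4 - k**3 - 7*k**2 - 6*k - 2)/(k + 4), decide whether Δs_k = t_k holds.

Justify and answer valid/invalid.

s_(k+1) = (4*k**5 + 26*k**4 + 63*k**3 + 66*k**2 + 21*k - 6)/(k + 5)
s_(k+1) − s_k = 2*(8*k**5 + 69*k**4 + 165*k**3 + 163*k**2 + 55*k - 7)/(k**2 + 9*k + 20)
(s_(k+1) − s_k) − t_k = 3*(-12*k**4 - 92*k**3 - 139*k**2 - 67*k + 2)/(k**2 + 9*k + 20)

Invalid: residual 3*(-12*k**4 - 92*k**3 - 139*k**2 - 67*k + 2)/(k**2 + 9*k + 20) ≠ 0.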